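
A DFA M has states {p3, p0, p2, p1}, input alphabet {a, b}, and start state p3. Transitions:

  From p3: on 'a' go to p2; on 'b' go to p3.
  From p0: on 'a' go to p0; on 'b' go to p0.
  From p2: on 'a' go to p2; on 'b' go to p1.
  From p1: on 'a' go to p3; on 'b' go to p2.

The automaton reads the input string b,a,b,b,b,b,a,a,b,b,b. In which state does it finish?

start at p3
read 'b': p3 → p3
read 'a': p3 → p2
read 'b': p2 → p1
read 'b': p1 → p2
read 'b': p2 → p1
read 'b': p1 → p2
read 'a': p2 → p2
read 'a': p2 → p2
read 'b': p2 → p1
read 'b': p1 → p2
read 'b': p2 → p1

p1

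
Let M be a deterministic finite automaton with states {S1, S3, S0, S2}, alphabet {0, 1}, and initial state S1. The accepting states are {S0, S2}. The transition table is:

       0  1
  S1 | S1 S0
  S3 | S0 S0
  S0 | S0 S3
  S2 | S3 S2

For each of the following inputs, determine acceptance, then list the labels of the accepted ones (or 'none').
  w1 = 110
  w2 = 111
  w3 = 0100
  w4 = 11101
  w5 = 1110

w1, w2, w3, w5

w1: Trace: S1 -1-> S0 -1-> S3 -0-> S0  → end S0, accepted
w2: Trace: S1 -1-> S0 -1-> S3 -1-> S0  → end S0, accepted
w3: Trace: S1 -0-> S1 -1-> S0 -0-> S0 -0-> S0  → end S0, accepted
w4: Trace: S1 -1-> S0 -1-> S3 -1-> S0 -0-> S0 -1-> S3  → end S3, rejected
w5: Trace: S1 -1-> S0 -1-> S3 -1-> S0 -0-> S0  → end S0, accepted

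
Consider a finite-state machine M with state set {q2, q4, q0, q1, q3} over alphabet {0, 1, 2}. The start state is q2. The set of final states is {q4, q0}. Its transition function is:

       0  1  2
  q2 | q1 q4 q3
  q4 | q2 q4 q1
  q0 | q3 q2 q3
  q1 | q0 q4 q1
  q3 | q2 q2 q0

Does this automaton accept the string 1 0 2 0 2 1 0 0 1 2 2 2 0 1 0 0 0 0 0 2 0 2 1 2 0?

No

q2 → q4 → q2 → q3 → q2 → q3 → q2 → q1 → q0 → q2 → q3 → q0 → q3 → q2 → q4 → q2 → q1 → q0 → q3 → q2 → q3 → q2 → q3 → q2 → q3 → q2
End state q2 is not accepting.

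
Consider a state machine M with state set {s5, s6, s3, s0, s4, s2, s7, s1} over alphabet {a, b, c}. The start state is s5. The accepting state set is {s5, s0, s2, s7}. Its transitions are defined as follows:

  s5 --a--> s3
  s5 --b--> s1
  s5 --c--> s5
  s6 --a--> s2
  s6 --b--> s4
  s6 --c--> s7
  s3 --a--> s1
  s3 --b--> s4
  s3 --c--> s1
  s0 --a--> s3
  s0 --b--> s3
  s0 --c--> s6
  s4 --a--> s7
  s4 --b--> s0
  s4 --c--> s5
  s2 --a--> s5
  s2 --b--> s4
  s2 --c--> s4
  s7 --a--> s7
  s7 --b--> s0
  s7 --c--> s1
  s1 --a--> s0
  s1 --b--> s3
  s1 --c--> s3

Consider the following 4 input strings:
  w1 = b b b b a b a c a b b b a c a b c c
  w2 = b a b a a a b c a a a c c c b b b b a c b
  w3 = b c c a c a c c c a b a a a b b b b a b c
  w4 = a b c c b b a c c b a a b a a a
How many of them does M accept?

1

w1: s5 → s1 → s3 → s4 → s0 → s3 → s4 → s7 → s1 → s0 → s3 → s4 → s0 → s3 → s1 → s0 → s3 → s1 → s3  → end s3, rejected
w2: s5 → s1 → s0 → s3 → s1 → s0 → s3 → s4 → s5 → s3 → s1 → s0 → s6 → s7 → s1 → s3 → s4 → s0 → s3 → s1 → s3 → s4  → end s4, rejected
w3: s5 → s1 → s3 → s1 → s0 → s6 → s2 → s4 → s5 → s5 → s3 → s4 → s7 → s7 → s7 → s0 → s3 → s4 → s0 → s3 → s4 → s5  → end s5, accepted
w4: s5 → s3 → s4 → s5 → s5 → s1 → s3 → s1 → s3 → s1 → s3 → s1 → s0 → s3 → s1 → s0 → s3  → end s3, rejected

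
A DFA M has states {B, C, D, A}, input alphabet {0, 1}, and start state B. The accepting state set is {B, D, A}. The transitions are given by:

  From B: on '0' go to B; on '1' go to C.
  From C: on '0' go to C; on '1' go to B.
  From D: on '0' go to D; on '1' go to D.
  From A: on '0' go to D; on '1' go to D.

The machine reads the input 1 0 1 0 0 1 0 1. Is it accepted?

B → C → C → B → B → B → C → C → B
End state B is accepting.

Yes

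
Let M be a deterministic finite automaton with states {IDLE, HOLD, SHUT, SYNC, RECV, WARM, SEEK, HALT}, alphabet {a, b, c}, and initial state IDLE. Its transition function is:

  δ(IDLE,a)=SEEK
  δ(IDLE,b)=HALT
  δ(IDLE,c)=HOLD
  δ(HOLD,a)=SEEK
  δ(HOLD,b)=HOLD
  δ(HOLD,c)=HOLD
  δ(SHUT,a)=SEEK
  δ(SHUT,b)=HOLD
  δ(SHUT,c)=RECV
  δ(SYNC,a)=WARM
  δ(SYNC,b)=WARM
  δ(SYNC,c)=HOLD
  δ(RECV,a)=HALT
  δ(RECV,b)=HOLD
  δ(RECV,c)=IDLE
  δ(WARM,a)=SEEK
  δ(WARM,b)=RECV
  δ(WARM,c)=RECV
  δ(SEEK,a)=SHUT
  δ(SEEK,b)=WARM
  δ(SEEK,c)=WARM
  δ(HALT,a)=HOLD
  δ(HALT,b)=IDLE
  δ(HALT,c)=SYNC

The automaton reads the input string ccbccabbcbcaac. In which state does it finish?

WARM

Trace: IDLE -c-> HOLD -c-> HOLD -b-> HOLD -c-> HOLD -c-> HOLD -a-> SEEK -b-> WARM -b-> RECV -c-> IDLE -b-> HALT -c-> SYNC -a-> WARM -a-> SEEK -c-> WARM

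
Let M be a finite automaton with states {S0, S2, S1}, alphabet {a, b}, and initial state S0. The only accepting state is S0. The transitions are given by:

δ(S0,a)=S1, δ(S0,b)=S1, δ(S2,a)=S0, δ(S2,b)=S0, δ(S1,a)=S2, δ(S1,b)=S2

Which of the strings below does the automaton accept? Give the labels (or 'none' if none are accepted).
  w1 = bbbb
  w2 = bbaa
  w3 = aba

w3

w1: S0 → S1 → S2 → S0 → S1  → end S1, rejected
w2: S0 → S1 → S2 → S0 → S1  → end S1, rejected
w3: S0 → S1 → S2 → S0  → end S0, accepted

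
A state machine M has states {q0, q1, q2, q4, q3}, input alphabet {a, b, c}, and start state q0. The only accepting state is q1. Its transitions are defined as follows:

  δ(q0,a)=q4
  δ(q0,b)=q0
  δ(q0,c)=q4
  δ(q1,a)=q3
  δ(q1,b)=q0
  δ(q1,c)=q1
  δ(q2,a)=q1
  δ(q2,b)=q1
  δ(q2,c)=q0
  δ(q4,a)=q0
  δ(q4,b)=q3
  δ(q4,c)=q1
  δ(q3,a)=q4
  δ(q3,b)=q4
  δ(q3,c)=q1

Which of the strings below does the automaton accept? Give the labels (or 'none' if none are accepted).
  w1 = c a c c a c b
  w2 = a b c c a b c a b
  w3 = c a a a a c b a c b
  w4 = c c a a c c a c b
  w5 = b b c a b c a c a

w1: q0 → q4 → q0 → q4 → q1 → q3 → q1 → q0  → end q0, rejected
w2: q0 → q4 → q3 → q1 → q1 → q3 → q4 → q1 → q3 → q4  → end q4, rejected
w3: q0 → q4 → q0 → q4 → q0 → q4 → q1 → q0 → q4 → q1 → q0  → end q0, rejected
w4: q0 → q4 → q1 → q3 → q4 → q1 → q1 → q3 → q1 → q0  → end q0, rejected
w5: q0 → q0 → q0 → q4 → q0 → q0 → q4 → q0 → q4 → q0  → end q0, rejected

none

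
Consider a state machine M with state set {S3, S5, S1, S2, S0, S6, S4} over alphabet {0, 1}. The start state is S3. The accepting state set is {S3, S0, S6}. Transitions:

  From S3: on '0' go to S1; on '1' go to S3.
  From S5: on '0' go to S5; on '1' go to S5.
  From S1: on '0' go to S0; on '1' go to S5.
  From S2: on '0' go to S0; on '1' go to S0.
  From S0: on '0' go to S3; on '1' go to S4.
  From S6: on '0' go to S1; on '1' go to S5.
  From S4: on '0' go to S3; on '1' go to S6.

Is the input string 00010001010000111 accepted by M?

S3 → S1 → S0 → S3 → S3 → S1 → S0 → S3 → S3 → S1 → S5 → S5 → S5 → S5 → S5 → S5 → S5 → S5
End state S5 is not accepting.

No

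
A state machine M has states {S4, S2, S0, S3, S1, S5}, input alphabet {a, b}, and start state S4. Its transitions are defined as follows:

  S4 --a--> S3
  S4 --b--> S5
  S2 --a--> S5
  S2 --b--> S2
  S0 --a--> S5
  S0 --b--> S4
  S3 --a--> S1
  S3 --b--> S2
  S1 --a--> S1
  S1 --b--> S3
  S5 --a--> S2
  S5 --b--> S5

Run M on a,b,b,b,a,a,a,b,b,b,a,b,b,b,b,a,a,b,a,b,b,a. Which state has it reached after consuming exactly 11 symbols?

S2

S4 → S3 → S2 → S2 → S2 → S5 → S2 → S5 → S5 → S5 → S5 → S2
After 11 symbols: S2.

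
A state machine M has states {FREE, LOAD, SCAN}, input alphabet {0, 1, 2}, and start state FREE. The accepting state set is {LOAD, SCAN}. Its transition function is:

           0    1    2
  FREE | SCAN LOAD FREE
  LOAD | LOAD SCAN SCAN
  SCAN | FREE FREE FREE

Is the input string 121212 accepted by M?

Trace: FREE -1-> LOAD -2-> SCAN -1-> FREE -2-> FREE -1-> LOAD -2-> SCAN
End state SCAN is accepting.

Yes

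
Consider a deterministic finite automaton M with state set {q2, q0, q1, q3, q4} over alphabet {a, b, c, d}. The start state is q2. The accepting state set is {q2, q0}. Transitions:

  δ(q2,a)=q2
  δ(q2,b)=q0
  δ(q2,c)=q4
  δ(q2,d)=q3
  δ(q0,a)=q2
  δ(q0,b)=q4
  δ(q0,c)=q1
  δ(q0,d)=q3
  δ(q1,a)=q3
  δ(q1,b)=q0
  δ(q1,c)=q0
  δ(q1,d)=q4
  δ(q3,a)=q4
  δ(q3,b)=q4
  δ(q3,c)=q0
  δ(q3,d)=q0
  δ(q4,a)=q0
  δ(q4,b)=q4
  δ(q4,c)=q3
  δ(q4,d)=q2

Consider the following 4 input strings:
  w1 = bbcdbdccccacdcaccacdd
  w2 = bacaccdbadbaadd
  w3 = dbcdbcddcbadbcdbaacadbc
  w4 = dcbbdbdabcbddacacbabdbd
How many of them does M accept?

w1: Trace: q2 -b-> q0 -b-> q4 -c-> q3 -d-> q0 -b-> q4 -d-> q2 -c-> q4 -c-> q3 -c-> q0 -c-> q1 -a-> q3 -c-> q0 -d-> q3 -c-> q0 -a-> q2 -c-> q4 -c-> q3 -a-> q4 -c-> q3 -d-> q0 -d-> q3  → end q3, rejected
w2: Trace: q2 -b-> q0 -a-> q2 -c-> q4 -a-> q0 -c-> q1 -c-> q0 -d-> q3 -b-> q4 -a-> q0 -d-> q3 -b-> q4 -a-> q0 -a-> q2 -d-> q3 -d-> q0  → end q0, accepted
w3: Trace: q2 -d-> q3 -b-> q4 -c-> q3 -d-> q0 -b-> q4 -c-> q3 -d-> q0 -d-> q3 -c-> q0 -b-> q4 -a-> q0 -d-> q3 -b-> q4 -c-> q3 -d-> q0 -b-> q4 -a-> q0 -a-> q2 -c-> q4 -a-> q0 -d-> q3 -b-> q4 -c-> q3  → end q3, rejected
w4: Trace: q2 -d-> q3 -c-> q0 -b-> q4 -b-> q4 -d-> q2 -b-> q0 -d-> q3 -a-> q4 -b-> q4 -c-> q3 -b-> q4 -d-> q2 -d-> q3 -a-> q4 -c-> q3 -a-> q4 -c-> q3 -b-> q4 -a-> q0 -b-> q4 -d-> q2 -b-> q0 -d-> q3  → end q3, rejected

1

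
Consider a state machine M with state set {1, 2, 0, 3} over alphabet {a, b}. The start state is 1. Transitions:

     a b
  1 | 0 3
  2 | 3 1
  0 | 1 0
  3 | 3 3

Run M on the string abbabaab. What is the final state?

3

Trace: 1 -a-> 0 -b-> 0 -b-> 0 -a-> 1 -b-> 3 -a-> 3 -a-> 3 -b-> 3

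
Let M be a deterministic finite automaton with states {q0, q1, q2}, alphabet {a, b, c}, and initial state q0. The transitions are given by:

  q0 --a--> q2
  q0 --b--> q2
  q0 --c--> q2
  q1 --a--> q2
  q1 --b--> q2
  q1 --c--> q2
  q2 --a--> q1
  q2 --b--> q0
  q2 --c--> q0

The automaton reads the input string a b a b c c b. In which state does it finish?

q0 → q2 → q0 → q2 → q0 → q2 → q0 → q2

q2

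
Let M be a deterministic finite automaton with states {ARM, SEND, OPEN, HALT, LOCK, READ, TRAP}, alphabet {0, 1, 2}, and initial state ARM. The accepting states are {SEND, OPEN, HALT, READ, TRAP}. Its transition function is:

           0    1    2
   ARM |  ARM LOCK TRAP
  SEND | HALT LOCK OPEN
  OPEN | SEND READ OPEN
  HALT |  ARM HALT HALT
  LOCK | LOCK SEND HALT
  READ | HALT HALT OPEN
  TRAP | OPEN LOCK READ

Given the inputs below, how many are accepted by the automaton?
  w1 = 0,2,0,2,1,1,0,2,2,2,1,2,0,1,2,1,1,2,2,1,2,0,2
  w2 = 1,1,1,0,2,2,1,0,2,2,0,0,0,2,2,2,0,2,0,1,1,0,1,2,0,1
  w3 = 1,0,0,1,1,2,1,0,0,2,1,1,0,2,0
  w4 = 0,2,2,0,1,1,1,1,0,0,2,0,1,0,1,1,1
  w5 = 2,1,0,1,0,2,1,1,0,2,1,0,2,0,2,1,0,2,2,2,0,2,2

3

w1:
  start at ARM
  read '0': ARM → ARM
  read '2': ARM → TRAP
  read '0': TRAP → OPEN
  read '2': OPEN → OPEN
  read '1': OPEN → READ
  read '1': READ → HALT
  read '0': HALT → ARM
  read '2': ARM → TRAP
  read '2': TRAP → READ
  read '2': READ → OPEN
  read '1': OPEN → READ
  read '2': READ → OPEN
  read '0': OPEN → SEND
  read '1': SEND → LOCK
  read '2': LOCK → HALT
  read '1': HALT → HALT
  read '1': HALT → HALT
  read '2': HALT → HALT
  read '2': HALT → HALT
  read '1': HALT → HALT
  read '2': HALT → HALT
  read '0': HALT → ARM
  read '2': ARM → TRAP
  end TRAP, accepted
w2:
  start at ARM
  read '1': ARM → LOCK
  read '1': LOCK → SEND
  read '1': SEND → LOCK
  read '0': LOCK → LOCK
  read '2': LOCK → HALT
  read '2': HALT → HALT
  read '1': HALT → HALT
  read '0': HALT → ARM
  read '2': ARM → TRAP
  read '2': TRAP → READ
  read '0': READ → HALT
  read '0': HALT → ARM
  read '0': ARM → ARM
  read '2': ARM → TRAP
  read '2': TRAP → READ
  read '2': READ → OPEN
  read '0': OPEN → SEND
  read '2': SEND → OPEN
  read '0': OPEN → SEND
  read '1': SEND → LOCK
  read '1': LOCK → SEND
  read '0': SEND → HALT
  read '1': HALT → HALT
  read '2': HALT → HALT
  read '0': HALT → ARM
  read '1': ARM → LOCK
  end LOCK, rejected
w3:
  start at ARM
  read '1': ARM → LOCK
  read '0': LOCK → LOCK
  read '0': LOCK → LOCK
  read '1': LOCK → SEND
  read '1': SEND → LOCK
  read '2': LOCK → HALT
  read '1': HALT → HALT
  read '0': HALT → ARM
  read '0': ARM → ARM
  read '2': ARM → TRAP
  read '1': TRAP → LOCK
  read '1': LOCK → SEND
  read '0': SEND → HALT
  read '2': HALT → HALT
  read '0': HALT → ARM
  end ARM, rejected
w4:
  start at ARM
  read '0': ARM → ARM
  read '2': ARM → TRAP
  read '2': TRAP → READ
  read '0': READ → HALT
  read '1': HALT → HALT
  read '1': HALT → HALT
  read '1': HALT → HALT
  read '1': HALT → HALT
  read '0': HALT → ARM
  read '0': ARM → ARM
  read '2': ARM → TRAP
  read '0': TRAP → OPEN
  read '1': OPEN → READ
  read '0': READ → HALT
  read '1': HALT → HALT
  read '1': HALT → HALT
  read '1': HALT → HALT
  end HALT, accepted
w5:
  start at ARM
  read '2': ARM → TRAP
  read '1': TRAP → LOCK
  read '0': LOCK → LOCK
  read '1': LOCK → SEND
  read '0': SEND → HALT
  read '2': HALT → HALT
  read '1': HALT → HALT
  read '1': HALT → HALT
  read '0': HALT → ARM
  read '2': ARM → TRAP
  read '1': TRAP → LOCK
  read '0': LOCK → LOCK
  read '2': LOCK → HALT
  read '0': HALT → ARM
  read '2': ARM → TRAP
  read '1': TRAP → LOCK
  read '0': LOCK → LOCK
  read '2': LOCK → HALT
  read '2': HALT → HALT
  read '2': HALT → HALT
  read '0': HALT → ARM
  read '2': ARM → TRAP
  read '2': TRAP → READ
  end READ, accepted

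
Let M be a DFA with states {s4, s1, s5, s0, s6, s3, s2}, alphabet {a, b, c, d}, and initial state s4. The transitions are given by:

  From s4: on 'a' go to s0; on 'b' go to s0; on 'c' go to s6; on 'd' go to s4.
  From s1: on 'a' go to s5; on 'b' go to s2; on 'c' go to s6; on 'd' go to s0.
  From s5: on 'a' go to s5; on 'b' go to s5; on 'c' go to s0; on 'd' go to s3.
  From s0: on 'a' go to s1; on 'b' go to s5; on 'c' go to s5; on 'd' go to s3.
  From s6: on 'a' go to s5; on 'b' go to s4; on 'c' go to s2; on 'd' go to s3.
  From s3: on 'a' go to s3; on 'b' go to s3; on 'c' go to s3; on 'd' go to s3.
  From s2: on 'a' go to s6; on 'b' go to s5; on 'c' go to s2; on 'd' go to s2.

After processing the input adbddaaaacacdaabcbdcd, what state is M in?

s3

start at s4
read 'a': s4 → s0
read 'd': s0 → s3
read 'b': s3 → s3
read 'd': s3 → s3
read 'd': s3 → s3
read 'a': s3 → s3
read 'a': s3 → s3
read 'a': s3 → s3
read 'a': s3 → s3
read 'c': s3 → s3
read 'a': s3 → s3
read 'c': s3 → s3
read 'd': s3 → s3
read 'a': s3 → s3
read 'a': s3 → s3
read 'b': s3 → s3
read 'c': s3 → s3
read 'b': s3 → s3
read 'd': s3 → s3
read 'c': s3 → s3
read 'd': s3 → s3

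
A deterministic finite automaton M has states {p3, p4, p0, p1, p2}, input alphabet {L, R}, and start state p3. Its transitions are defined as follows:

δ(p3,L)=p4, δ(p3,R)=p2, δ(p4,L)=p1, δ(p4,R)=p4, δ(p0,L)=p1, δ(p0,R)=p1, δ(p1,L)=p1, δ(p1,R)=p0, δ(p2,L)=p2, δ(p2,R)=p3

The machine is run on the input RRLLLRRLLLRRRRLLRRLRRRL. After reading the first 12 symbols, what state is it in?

p1

Trace: p3 -R-> p2 -R-> p3 -L-> p4 -L-> p1 -L-> p1 -R-> p0 -R-> p1 -L-> p1 -L-> p1 -L-> p1 -R-> p0 -R-> p1
After 12 symbols: p1.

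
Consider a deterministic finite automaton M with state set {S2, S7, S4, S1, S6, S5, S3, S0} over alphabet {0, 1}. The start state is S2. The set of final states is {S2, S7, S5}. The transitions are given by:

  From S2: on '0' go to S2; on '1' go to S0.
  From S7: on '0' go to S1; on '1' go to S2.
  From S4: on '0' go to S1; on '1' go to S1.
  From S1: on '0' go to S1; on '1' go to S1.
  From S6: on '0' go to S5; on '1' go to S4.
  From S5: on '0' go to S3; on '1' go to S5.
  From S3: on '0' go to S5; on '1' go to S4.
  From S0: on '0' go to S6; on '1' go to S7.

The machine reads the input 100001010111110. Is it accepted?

No

start at S2
read '1': S2 → S0
read '0': S0 → S6
read '0': S6 → S5
read '0': S5 → S3
read '0': S3 → S5
read '1': S5 → S5
read '0': S5 → S3
read '1': S3 → S4
read '0': S4 → S1
read '1': S1 → S1
read '1': S1 → S1
read '1': S1 → S1
read '1': S1 → S1
read '1': S1 → S1
read '0': S1 → S1
End state S1 is not accepting.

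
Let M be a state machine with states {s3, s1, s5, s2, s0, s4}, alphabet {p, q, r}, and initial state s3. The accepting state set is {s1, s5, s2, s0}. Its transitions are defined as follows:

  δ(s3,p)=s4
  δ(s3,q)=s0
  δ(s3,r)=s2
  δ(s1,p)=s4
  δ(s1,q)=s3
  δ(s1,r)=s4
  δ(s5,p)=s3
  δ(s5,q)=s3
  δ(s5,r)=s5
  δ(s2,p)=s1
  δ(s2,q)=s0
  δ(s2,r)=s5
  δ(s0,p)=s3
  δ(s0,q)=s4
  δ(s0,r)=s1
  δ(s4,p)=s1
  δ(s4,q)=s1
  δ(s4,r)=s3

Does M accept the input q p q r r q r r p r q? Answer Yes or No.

Yes

s3 → s0 → s3 → s0 → s1 → s4 → s1 → s4 → s3 → s4 → s3 → s0
End state s0 is accepting.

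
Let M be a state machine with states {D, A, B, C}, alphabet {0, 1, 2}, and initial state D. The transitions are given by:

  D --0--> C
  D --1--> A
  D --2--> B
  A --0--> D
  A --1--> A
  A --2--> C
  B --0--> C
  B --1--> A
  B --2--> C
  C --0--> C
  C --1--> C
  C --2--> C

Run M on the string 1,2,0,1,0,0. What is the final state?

C

D → A → C → C → C → C → C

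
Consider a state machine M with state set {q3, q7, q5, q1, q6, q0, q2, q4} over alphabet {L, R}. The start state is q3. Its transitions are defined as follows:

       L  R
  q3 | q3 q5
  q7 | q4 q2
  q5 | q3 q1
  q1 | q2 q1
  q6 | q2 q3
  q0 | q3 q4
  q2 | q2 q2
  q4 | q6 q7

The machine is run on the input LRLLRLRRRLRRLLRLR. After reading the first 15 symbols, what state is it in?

q2

q3 → q3 → q5 → q3 → q3 → q5 → q3 → q5 → q1 → q1 → q2 → q2 → q2 → q2 → q2 → q2
After 15 symbols: q2.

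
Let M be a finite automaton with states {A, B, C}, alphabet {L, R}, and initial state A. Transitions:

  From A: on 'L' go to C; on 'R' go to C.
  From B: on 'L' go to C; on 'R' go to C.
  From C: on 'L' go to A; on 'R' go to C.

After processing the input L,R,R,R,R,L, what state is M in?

start at A
read 'L': A → C
read 'R': C → C
read 'R': C → C
read 'R': C → C
read 'R': C → C
read 'L': C → A

A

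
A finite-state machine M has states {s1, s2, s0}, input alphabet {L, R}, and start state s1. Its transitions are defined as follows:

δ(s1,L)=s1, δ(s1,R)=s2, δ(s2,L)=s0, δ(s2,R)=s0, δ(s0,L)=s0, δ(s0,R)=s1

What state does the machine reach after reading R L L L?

s0

Trace: s1 -R-> s2 -L-> s0 -L-> s0 -L-> s0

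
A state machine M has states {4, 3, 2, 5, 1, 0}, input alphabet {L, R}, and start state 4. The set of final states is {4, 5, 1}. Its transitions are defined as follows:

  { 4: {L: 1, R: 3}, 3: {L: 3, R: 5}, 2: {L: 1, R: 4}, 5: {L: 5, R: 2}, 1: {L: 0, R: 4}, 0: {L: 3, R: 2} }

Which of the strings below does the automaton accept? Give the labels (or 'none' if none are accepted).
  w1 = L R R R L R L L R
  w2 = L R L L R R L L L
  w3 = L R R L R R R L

w3

w1:
  start at 4
  read 'L': 4 → 1
  read 'R': 1 → 4
  read 'R': 4 → 3
  read 'R': 3 → 5
  read 'L': 5 → 5
  read 'R': 5 → 2
  read 'L': 2 → 1
  read 'L': 1 → 0
  read 'R': 0 → 2
  end 2, rejected
w2:
  start at 4
  read 'L': 4 → 1
  read 'R': 1 → 4
  read 'L': 4 → 1
  read 'L': 1 → 0
  read 'R': 0 → 2
  read 'R': 2 → 4
  read 'L': 4 → 1
  read 'L': 1 → 0
  read 'L': 0 → 3
  end 3, rejected
w3:
  start at 4
  read 'L': 4 → 1
  read 'R': 1 → 4
  read 'R': 4 → 3
  read 'L': 3 → 3
  read 'R': 3 → 5
  read 'R': 5 → 2
  read 'R': 2 → 4
  read 'L': 4 → 1
  end 1, accepted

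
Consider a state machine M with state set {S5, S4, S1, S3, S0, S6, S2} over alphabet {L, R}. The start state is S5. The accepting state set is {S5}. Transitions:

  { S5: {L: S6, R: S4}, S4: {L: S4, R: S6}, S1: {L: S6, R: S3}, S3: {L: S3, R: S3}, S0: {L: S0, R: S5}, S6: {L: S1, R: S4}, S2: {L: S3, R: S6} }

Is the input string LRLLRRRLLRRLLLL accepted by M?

No

Trace: S5 -L-> S6 -R-> S4 -L-> S4 -L-> S4 -R-> S6 -R-> S4 -R-> S6 -L-> S1 -L-> S6 -R-> S4 -R-> S6 -L-> S1 -L-> S6 -L-> S1 -L-> S6
End state S6 is not accepting.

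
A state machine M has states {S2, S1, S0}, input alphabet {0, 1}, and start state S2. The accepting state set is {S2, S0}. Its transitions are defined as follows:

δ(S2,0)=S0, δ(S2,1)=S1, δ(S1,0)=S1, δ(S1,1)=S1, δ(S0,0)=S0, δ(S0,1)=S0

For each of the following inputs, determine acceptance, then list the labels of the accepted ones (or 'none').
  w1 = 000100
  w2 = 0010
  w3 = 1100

w1: S2 → S0 → S0 → S0 → S0 → S0 → S0  → end S0, accepted
w2: S2 → S0 → S0 → S0 → S0  → end S0, accepted
w3: S2 → S1 → S1 → S1 → S1  → end S1, rejected

w1, w2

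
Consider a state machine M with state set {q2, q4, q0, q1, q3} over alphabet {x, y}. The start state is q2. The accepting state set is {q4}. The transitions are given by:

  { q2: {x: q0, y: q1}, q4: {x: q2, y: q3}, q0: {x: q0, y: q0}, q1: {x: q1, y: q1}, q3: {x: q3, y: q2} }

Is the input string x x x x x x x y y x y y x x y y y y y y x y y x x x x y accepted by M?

No

start at q2
read 'x': q2 → q0
read 'x': q0 → q0
read 'x': q0 → q0
read 'x': q0 → q0
read 'x': q0 → q0
read 'x': q0 → q0
read 'x': q0 → q0
read 'y': q0 → q0
read 'y': q0 → q0
read 'x': q0 → q0
read 'y': q0 → q0
read 'y': q0 → q0
read 'x': q0 → q0
read 'x': q0 → q0
read 'y': q0 → q0
read 'y': q0 → q0
read 'y': q0 → q0
read 'y': q0 → q0
read 'y': q0 → q0
read 'y': q0 → q0
read 'x': q0 → q0
read 'y': q0 → q0
read 'y': q0 → q0
read 'x': q0 → q0
read 'x': q0 → q0
read 'x': q0 → q0
read 'x': q0 → q0
read 'y': q0 → q0
End state q0 is not accepting.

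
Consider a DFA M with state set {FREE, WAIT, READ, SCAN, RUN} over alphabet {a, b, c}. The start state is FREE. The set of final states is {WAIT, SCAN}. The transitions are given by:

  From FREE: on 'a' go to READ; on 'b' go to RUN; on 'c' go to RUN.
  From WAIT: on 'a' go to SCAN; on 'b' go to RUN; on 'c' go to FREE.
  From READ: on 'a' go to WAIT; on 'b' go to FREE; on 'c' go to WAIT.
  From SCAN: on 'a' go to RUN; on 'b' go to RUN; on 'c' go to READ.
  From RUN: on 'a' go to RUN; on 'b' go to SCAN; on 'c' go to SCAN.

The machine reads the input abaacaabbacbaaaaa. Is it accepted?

Trace: FREE -a-> READ -b-> FREE -a-> READ -a-> WAIT -c-> FREE -a-> READ -a-> WAIT -b-> RUN -b-> SCAN -a-> RUN -c-> SCAN -b-> RUN -a-> RUN -a-> RUN -a-> RUN -a-> RUN -a-> RUN
End state RUN is not accepting.

No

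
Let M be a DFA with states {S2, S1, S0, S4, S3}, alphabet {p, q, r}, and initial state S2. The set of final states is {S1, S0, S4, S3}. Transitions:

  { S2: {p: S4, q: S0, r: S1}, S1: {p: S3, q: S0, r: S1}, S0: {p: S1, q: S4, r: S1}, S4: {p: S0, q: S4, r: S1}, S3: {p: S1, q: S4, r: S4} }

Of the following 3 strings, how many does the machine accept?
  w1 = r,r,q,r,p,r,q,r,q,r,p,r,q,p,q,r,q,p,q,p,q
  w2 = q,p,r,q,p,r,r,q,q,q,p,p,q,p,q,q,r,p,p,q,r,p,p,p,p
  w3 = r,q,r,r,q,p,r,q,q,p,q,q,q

3

w1: Trace: S2 -r-> S1 -r-> S1 -q-> S0 -r-> S1 -p-> S3 -r-> S4 -q-> S4 -r-> S1 -q-> S0 -r-> S1 -p-> S3 -r-> S4 -q-> S4 -p-> S0 -q-> S4 -r-> S1 -q-> S0 -p-> S1 -q-> S0 -p-> S1 -q-> S0  → end S0, accepted
w2: Trace: S2 -q-> S0 -p-> S1 -r-> S1 -q-> S0 -p-> S1 -r-> S1 -r-> S1 -q-> S0 -q-> S4 -q-> S4 -p-> S0 -p-> S1 -q-> S0 -p-> S1 -q-> S0 -q-> S4 -r-> S1 -p-> S3 -p-> S1 -q-> S0 -r-> S1 -p-> S3 -p-> S1 -p-> S3 -p-> S1  → end S1, accepted
w3: Trace: S2 -r-> S1 -q-> S0 -r-> S1 -r-> S1 -q-> S0 -p-> S1 -r-> S1 -q-> S0 -q-> S4 -p-> S0 -q-> S4 -q-> S4 -q-> S4  → end S4, accepted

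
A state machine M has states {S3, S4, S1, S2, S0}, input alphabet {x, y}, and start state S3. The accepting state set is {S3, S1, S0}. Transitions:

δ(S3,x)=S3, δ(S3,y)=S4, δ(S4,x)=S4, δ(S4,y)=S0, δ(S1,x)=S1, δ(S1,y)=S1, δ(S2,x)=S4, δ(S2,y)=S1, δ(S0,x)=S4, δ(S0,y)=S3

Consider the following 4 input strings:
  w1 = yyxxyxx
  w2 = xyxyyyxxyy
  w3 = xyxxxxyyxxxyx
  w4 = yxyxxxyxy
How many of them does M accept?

w1: S3 → S4 → S0 → S4 → S4 → S0 → S4 → S4  → end S4, rejected
w2: S3 → S3 → S4 → S4 → S0 → S3 → S4 → S4 → S4 → S0 → S3  → end S3, accepted
w3: S3 → S3 → S4 → S4 → S4 → S4 → S4 → S0 → S3 → S3 → S3 → S3 → S4 → S4  → end S4, rejected
w4: S3 → S4 → S4 → S0 → S4 → S4 → S4 → S0 → S4 → S0  → end S0, accepted

2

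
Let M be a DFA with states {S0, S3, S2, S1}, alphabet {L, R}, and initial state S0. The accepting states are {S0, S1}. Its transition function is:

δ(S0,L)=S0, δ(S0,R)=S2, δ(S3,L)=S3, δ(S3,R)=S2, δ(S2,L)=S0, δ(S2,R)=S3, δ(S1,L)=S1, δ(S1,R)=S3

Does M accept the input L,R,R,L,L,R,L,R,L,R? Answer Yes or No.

S0 → S0 → S2 → S3 → S3 → S3 → S2 → S0 → S2 → S0 → S2
End state S2 is not accepting.

No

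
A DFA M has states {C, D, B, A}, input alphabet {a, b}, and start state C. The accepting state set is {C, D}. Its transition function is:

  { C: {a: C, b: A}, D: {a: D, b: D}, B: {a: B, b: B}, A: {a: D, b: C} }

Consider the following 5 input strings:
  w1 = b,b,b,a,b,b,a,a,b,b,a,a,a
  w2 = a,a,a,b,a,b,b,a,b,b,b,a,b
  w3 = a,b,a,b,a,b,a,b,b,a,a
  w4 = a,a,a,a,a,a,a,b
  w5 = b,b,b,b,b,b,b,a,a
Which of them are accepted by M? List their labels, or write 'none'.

w1:
  start at C
  read 'b': C → A
  read 'b': A → C
  read 'b': C → A
  read 'a': A → D
  read 'b': D → D
  read 'b': D → D
  read 'a': D → D
  read 'a': D → D
  read 'b': D → D
  read 'b': D → D
  read 'a': D → D
  read 'a': D → D
  read 'a': D → D
  end D, accepted
w2:
  start at C
  read 'a': C → C
  read 'a': C → C
  read 'a': C → C
  read 'b': C → A
  read 'a': A → D
  read 'b': D → D
  read 'b': D → D
  read 'a': D → D
  read 'b': D → D
  read 'b': D → D
  read 'b': D → D
  read 'a': D → D
  read 'b': D → D
  end D, accepted
w3:
  start at C
  read 'a': C → C
  read 'b': C → A
  read 'a': A → D
  read 'b': D → D
  read 'a': D → D
  read 'b': D → D
  read 'a': D → D
  read 'b': D → D
  read 'b': D → D
  read 'a': D → D
  read 'a': D → D
  end D, accepted
w4:
  start at C
  read 'a': C → C
  read 'a': C → C
  read 'a': C → C
  read 'a': C → C
  read 'a': C → C
  read 'a': C → C
  read 'a': C → C
  read 'b': C → A
  end A, rejected
w5:
  start at C
  read 'b': C → A
  read 'b': A → C
  read 'b': C → A
  read 'b': A → C
  read 'b': C → A
  read 'b': A → C
  read 'b': C → A
  read 'a': A → D
  read 'a': D → D
  end D, accepted

w1, w2, w3, w5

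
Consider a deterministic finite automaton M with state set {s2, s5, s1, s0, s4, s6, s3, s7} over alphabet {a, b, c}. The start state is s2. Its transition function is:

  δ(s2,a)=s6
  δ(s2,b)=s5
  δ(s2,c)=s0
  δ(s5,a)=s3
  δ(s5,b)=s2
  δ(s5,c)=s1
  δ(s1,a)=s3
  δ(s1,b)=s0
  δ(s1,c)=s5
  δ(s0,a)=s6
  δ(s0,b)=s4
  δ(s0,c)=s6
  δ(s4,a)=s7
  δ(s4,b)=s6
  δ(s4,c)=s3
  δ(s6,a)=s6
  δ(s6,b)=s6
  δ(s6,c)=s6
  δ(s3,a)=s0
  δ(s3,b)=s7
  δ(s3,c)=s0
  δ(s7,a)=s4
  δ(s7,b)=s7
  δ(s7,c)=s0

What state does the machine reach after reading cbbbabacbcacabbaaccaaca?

s6

Trace: s2 -c-> s0 -b-> s4 -b-> s6 -b-> s6 -a-> s6 -b-> s6 -a-> s6 -c-> s6 -b-> s6 -c-> s6 -a-> s6 -c-> s6 -a-> s6 -b-> s6 -b-> s6 -a-> s6 -a-> s6 -c-> s6 -c-> s6 -a-> s6 -a-> s6 -c-> s6 -a-> s6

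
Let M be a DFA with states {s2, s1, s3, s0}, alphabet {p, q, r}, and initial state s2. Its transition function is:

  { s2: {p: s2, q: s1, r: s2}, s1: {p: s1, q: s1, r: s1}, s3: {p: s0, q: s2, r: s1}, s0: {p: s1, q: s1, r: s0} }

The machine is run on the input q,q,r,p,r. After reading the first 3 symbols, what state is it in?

s1

start at s2
read 'q': s2 → s1
read 'q': s1 → s1
read 'r': s1 → s1
After 3 symbols: s1.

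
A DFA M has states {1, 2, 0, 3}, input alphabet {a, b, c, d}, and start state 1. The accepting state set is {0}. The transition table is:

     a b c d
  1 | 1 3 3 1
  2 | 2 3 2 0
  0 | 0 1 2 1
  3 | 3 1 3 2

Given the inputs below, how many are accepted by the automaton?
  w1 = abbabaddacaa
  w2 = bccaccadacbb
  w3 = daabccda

0

w1: 1 → 1 → 3 → 1 → 1 → 3 → 3 → 2 → 0 → 0 → 2 → 2 → 2  → end 2, rejected
w2: 1 → 3 → 3 → 3 → 3 → 3 → 3 → 3 → 2 → 2 → 2 → 3 → 1  → end 1, rejected
w3: 1 → 1 → 1 → 1 → 3 → 3 → 3 → 2 → 2  → end 2, rejected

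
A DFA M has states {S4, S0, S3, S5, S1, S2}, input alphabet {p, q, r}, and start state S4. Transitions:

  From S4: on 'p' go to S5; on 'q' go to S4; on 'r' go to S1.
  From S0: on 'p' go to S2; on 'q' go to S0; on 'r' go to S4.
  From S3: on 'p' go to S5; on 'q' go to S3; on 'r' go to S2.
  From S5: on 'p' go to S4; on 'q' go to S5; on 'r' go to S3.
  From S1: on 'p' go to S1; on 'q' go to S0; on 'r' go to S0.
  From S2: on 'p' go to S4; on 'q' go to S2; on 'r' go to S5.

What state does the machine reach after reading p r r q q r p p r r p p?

S5

Trace: S4 -p-> S5 -r-> S3 -r-> S2 -q-> S2 -q-> S2 -r-> S5 -p-> S4 -p-> S5 -r-> S3 -r-> S2 -p-> S4 -p-> S5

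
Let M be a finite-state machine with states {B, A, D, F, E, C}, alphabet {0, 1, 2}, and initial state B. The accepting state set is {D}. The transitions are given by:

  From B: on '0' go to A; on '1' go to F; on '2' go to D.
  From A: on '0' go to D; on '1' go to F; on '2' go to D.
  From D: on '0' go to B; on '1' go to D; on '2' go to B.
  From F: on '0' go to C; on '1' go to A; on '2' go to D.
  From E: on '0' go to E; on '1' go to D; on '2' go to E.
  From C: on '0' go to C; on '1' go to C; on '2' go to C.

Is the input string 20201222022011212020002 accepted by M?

B → D → B → D → B → F → D → B → D → B → D → B → A → F → A → D → D → B → A → D → B → A → D → B
End state B is not accepting.

No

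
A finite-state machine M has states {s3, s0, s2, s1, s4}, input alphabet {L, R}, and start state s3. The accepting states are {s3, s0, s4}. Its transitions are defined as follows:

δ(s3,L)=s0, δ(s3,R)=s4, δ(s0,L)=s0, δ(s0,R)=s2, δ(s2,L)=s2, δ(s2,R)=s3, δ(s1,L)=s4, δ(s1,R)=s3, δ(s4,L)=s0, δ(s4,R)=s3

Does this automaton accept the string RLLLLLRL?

No

start at s3
read 'R': s3 → s4
read 'L': s4 → s0
read 'L': s0 → s0
read 'L': s0 → s0
read 'L': s0 → s0
read 'L': s0 → s0
read 'R': s0 → s2
read 'L': s2 → s2
End state s2 is not accepting.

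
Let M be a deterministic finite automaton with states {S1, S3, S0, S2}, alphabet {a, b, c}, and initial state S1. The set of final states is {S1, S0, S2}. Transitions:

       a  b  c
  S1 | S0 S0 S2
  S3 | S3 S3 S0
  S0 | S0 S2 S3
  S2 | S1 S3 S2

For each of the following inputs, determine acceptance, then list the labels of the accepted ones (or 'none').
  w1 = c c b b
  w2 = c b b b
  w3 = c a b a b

w1: Trace: S1 -c-> S2 -c-> S2 -b-> S3 -b-> S3  → end S3, rejected
w2: Trace: S1 -c-> S2 -b-> S3 -b-> S3 -b-> S3  → end S3, rejected
w3: Trace: S1 -c-> S2 -a-> S1 -b-> S0 -a-> S0 -b-> S2  → end S2, accepted

w3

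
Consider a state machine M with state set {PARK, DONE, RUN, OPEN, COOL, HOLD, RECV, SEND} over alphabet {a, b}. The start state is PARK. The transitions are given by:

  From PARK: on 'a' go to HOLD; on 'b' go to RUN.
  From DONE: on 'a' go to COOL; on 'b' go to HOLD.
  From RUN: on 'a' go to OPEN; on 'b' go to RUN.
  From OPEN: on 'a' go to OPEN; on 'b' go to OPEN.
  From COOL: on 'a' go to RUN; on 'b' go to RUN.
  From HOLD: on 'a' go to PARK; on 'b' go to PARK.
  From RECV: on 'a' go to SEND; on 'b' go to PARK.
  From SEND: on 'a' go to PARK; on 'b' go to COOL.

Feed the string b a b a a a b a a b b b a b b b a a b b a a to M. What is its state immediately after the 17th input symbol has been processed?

Trace: PARK -b-> RUN -a-> OPEN -b-> OPEN -a-> OPEN -a-> OPEN -a-> OPEN -b-> OPEN -a-> OPEN -a-> OPEN -b-> OPEN -b-> OPEN -b-> OPEN -a-> OPEN -b-> OPEN -b-> OPEN -b-> OPEN -a-> OPEN
After 17 symbols: OPEN.

OPEN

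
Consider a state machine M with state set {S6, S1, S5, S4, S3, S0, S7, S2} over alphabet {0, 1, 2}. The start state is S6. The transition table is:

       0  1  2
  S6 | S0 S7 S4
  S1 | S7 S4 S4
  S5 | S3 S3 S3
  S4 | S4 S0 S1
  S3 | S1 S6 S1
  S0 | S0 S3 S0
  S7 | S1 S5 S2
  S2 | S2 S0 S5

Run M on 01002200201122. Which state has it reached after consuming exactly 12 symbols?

S3

S6 → S0 → S3 → S1 → S7 → S2 → S5 → S3 → S1 → S4 → S4 → S0 → S3
After 12 symbols: S3.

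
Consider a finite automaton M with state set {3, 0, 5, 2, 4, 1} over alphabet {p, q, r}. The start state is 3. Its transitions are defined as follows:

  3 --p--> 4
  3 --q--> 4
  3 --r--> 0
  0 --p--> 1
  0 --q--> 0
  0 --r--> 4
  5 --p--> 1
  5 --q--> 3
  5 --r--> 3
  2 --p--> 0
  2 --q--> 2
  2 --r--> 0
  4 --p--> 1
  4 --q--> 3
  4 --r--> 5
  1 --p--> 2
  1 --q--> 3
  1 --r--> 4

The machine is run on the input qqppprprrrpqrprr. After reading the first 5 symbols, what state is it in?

start at 3
read 'q': 3 → 4
read 'q': 4 → 3
read 'p': 3 → 4
read 'p': 4 → 1
read 'p': 1 → 2
After 5 symbols: 2.

2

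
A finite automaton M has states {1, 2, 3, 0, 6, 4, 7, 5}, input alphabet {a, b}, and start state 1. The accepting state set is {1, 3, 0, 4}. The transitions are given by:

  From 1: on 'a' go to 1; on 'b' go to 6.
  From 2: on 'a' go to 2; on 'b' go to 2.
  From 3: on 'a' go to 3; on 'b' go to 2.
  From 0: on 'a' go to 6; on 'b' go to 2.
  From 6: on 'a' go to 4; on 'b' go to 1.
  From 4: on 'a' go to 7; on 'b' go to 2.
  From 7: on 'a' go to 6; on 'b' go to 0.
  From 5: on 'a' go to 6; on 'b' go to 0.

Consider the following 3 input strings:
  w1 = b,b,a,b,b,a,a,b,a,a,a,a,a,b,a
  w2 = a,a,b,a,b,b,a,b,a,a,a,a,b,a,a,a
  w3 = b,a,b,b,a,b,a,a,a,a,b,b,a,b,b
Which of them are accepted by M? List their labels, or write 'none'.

none

w1: 1 → 6 → 1 → 1 → 6 → 1 → 1 → 1 → 6 → 4 → 7 → 6 → 4 → 7 → 0 → 6  → end 6, rejected
w2: 1 → 1 → 1 → 6 → 4 → 2 → 2 → 2 → 2 → 2 → 2 → 2 → 2 → 2 → 2 → 2 → 2  → end 2, rejected
w3: 1 → 6 → 4 → 2 → 2 → 2 → 2 → 2 → 2 → 2 → 2 → 2 → 2 → 2 → 2 → 2  → end 2, rejected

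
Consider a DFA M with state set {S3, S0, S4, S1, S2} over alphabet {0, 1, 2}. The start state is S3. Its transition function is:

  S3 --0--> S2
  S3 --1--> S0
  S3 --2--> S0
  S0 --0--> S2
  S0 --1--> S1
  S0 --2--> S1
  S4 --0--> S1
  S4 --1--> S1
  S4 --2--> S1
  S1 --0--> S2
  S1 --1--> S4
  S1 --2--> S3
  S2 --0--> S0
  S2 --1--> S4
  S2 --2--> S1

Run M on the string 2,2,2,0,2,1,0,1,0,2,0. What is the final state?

S3 → S0 → S1 → S3 → S2 → S1 → S4 → S1 → S4 → S1 → S3 → S2

S2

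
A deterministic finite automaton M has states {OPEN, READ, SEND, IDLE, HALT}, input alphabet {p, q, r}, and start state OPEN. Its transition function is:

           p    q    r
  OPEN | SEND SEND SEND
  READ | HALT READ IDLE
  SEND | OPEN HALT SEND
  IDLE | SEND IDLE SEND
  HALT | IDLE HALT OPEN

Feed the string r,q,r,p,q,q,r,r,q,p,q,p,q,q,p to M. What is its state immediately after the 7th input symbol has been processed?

start at OPEN
read 'r': OPEN → SEND
read 'q': SEND → HALT
read 'r': HALT → OPEN
read 'p': OPEN → SEND
read 'q': SEND → HALT
read 'q': HALT → HALT
read 'r': HALT → OPEN
After 7 symbols: OPEN.

OPEN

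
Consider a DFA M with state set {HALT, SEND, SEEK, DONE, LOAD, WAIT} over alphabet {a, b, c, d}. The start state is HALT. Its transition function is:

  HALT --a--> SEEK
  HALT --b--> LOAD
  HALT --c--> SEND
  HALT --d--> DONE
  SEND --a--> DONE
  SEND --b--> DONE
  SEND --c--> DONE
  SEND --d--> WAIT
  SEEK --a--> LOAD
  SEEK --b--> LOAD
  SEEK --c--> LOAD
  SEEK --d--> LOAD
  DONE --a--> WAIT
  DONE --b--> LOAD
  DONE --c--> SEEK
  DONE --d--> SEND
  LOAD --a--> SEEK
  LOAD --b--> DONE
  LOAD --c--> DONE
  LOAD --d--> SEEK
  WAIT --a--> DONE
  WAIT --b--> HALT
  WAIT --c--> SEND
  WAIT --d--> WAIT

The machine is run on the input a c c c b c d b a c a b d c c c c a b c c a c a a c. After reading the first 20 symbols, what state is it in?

DONE

HALT → SEEK → LOAD → DONE → SEEK → LOAD → DONE → SEND → DONE → WAIT → SEND → DONE → LOAD → SEEK → LOAD → DONE → SEEK → LOAD → SEEK → LOAD → DONE
After 20 symbols: DONE.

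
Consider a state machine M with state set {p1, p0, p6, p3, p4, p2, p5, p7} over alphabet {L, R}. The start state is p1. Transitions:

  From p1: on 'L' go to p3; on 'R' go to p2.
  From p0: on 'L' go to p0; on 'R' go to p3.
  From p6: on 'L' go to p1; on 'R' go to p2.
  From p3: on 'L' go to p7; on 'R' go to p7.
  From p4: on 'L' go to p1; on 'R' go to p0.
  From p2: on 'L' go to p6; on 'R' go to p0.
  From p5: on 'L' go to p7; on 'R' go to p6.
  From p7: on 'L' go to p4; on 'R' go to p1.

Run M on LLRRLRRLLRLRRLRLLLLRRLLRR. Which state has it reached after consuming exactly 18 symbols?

p3

Trace: p1 -L-> p3 -L-> p7 -R-> p1 -R-> p2 -L-> p6 -R-> p2 -R-> p0 -L-> p0 -L-> p0 -R-> p3 -L-> p7 -R-> p1 -R-> p2 -L-> p6 -R-> p2 -L-> p6 -L-> p1 -L-> p3
After 18 symbols: p3.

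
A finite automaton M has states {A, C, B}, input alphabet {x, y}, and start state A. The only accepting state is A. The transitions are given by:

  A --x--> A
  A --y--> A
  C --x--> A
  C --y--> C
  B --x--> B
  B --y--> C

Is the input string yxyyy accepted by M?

Yes

A → A → A → A → A → A
End state A is accepting.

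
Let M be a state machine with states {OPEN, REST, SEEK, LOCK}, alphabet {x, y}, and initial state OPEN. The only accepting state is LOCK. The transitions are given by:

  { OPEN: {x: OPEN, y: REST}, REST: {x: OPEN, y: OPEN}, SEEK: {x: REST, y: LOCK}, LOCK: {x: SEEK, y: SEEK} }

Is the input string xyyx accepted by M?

No

OPEN → OPEN → REST → OPEN → OPEN
End state OPEN is not accepting.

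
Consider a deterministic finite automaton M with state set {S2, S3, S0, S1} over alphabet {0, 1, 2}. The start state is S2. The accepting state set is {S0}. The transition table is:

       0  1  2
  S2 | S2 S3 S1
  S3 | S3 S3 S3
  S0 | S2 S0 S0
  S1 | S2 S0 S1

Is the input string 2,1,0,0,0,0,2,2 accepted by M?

S2 → S1 → S0 → S2 → S2 → S2 → S2 → S1 → S1
End state S1 is not accepting.

No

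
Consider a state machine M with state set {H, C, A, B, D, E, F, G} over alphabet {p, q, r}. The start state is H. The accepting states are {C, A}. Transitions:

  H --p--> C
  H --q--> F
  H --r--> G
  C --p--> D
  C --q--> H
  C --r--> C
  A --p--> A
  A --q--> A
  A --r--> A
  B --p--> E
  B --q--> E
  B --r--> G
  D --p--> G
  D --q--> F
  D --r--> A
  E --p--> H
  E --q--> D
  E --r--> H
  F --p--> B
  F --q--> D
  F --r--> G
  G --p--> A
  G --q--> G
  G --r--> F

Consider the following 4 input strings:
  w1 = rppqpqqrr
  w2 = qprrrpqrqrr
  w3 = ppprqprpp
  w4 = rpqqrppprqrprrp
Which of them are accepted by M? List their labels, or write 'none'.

w1: H → G → A → A → A → A → A → A → A → A  → end A, accepted
w2: H → F → B → G → F → G → A → A → A → A → A → A  → end A, accepted
w3: H → C → D → G → F → D → G → F → B → E  → end E, rejected
w4: H → G → A → A → A → A → A → A → A → A → A → A → A → A → A → A  → end A, accepted

w1, w2, w4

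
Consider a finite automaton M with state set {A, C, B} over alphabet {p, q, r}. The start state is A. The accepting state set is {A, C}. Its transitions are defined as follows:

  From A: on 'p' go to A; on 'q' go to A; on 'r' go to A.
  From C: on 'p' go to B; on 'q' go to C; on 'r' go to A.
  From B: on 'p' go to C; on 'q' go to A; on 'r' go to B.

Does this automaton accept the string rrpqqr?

Yes

A → A → A → A → A → A → A
End state A is accepting.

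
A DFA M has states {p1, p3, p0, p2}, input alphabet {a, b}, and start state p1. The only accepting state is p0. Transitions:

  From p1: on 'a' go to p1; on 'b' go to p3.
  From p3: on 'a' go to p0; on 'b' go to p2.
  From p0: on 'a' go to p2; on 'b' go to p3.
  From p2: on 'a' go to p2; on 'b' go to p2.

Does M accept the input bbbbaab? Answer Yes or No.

No

start at p1
read 'b': p1 → p3
read 'b': p3 → p2
read 'b': p2 → p2
read 'b': p2 → p2
read 'a': p2 → p2
read 'a': p2 → p2
read 'b': p2 → p2
End state p2 is not accepting.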